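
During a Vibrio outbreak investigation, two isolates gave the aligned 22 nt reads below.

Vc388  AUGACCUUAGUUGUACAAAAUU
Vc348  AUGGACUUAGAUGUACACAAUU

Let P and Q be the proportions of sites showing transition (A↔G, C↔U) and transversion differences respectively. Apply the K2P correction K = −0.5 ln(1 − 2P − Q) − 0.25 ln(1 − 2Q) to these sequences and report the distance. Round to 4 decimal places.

0.2085

Differing sites — 4:A/G (Ti); 5:C/A (Tv); 11:U/A (Tv); 18:A/C (Tv).
Of the 4 differences, 1 transition and 3 transversions over 22 sites: P = 1/22 = 0.045455, Q = 3/22 = 0.136364.
d = −0.5·ln(0.772726) − 0.25·ln(0.727272) = −0.5·(-0.257831) − 0.25·(-0.318455) = 0.2085.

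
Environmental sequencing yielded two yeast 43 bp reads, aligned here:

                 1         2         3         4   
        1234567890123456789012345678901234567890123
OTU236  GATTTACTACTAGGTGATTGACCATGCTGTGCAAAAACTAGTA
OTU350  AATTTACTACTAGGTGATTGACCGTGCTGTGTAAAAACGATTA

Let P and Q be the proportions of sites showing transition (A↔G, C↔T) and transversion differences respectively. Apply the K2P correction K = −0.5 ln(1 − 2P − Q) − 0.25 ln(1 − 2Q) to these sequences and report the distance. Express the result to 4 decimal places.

Differing sites — 1:G/A (Ti); 24:A/G (Ti); 32:C/T (Ti); 39:T/G (Tv); 41:G/T (Tv).
Of the 5 differences, 3 transitions and 2 transversions over 43 sites: P = 3/43 = 0.069767, Q = 2/43 = 0.046512.
d = −0.5·ln(0.813954) − 0.25·ln(0.906976) = −0.5·(-0.205851) − 0.25·(-0.097639) = 0.1273.

0.1273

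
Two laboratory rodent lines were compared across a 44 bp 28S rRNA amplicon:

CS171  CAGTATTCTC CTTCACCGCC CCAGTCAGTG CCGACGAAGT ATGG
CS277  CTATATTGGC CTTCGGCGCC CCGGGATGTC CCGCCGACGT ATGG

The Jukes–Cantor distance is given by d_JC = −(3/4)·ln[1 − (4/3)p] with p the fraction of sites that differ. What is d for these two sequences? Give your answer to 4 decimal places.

0.3756

Differing sites — 2:A/T; 3:G/A; 8:C/G; 9:T/G; 15:A/G; 16:C/G; 23:A/G; 25:T/G; 26:C/A; 27:A/T; 30:G/C; 34:A/C; 38:A/C.
p = 13/44 = 0.295455.
d = −0.75 · ln(1 − (4/3)·0.295455) = −0.75 · ln(0.606060) = −0.75 · (-0.500776) = 0.3756.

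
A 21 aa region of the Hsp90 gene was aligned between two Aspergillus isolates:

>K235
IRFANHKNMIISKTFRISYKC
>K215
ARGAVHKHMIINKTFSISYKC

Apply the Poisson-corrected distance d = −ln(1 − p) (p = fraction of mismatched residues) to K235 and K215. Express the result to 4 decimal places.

The sequences differ at positions 1 (I/A), 3 (F/G), 5 (N/V), 8 (N/H), 12 (S/N), 16 (R/S).
p = 6/21 = 0.285714.
d = −ln(1 − 0.285714) = −ln(0.714286) = 0.3365.

0.3365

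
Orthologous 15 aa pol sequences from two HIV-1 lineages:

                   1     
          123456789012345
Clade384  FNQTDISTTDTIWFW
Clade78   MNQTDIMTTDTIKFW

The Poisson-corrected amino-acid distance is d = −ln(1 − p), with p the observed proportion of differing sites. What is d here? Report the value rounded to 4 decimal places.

0.2231

Mismatches occur at site 1 (F→M), site 7 (S→M), site 13 (W→K).
p = 3/15 = 0.200000.
d = −ln(1 − 0.200000) = −ln(0.800000) = 0.2231.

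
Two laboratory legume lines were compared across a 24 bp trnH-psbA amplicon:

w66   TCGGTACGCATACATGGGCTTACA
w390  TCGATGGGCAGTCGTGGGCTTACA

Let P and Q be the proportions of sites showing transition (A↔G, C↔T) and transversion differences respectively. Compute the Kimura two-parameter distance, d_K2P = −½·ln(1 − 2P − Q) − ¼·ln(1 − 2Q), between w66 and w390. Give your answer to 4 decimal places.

Mismatches occur at site 4 (G→A, transition), site 6 (A→G, transition), site 7 (C→G, transversion), site 11 (T→G, transversion), site 12 (A→T, transversion), site 14 (A→G, transition).
Of the 6 differences, 3 transitions and 3 transversions over 24 sites: P = 3/24 = 0.125000, Q = 3/24 = 0.125000.
d = −0.5·ln(0.625000) − 0.25·ln(0.750000) = −0.5·(-0.470004) − 0.25·(-0.287682) = 0.3069.

0.3069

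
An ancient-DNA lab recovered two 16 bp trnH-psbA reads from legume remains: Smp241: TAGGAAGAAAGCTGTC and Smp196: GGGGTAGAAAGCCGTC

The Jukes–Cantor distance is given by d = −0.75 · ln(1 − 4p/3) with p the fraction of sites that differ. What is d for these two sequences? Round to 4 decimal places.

0.3041

Differing sites — 1:T/G; 2:A/G; 5:A/T; 13:T/C.
p = 4/16 = 0.250000.
d = −0.75 · ln(1 − (4/3)·0.250000) = −0.75 · ln(0.666667) = −0.75 · (-0.405465) = 0.3041.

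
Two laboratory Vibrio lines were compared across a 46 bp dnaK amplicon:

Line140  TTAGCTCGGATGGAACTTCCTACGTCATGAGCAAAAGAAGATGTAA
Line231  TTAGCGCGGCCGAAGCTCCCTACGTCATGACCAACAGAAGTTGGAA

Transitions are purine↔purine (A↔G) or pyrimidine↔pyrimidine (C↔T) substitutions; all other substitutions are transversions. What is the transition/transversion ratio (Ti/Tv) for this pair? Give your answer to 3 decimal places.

Differing sites — 6:T/G (Tv); 10:A/C (Tv); 11:T/C (Ti); 13:G/A (Ti); 15:A/G (Ti); 18:T/C (Ti); 31:G/C (Tv); 35:A/C (Tv); 41:A/T (Tv); 44:T/G (Tv).
Of the 10 differences, 4 transitions and 6 transversions, so Ti/Tv = 4/6 = 0.667.

0.667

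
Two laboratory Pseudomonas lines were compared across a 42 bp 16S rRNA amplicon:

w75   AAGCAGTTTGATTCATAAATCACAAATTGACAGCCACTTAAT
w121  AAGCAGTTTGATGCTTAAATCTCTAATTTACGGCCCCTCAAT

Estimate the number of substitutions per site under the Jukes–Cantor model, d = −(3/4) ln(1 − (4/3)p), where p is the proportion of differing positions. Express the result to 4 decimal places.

0.2197

Mismatches occur at site 13 (T↔G), site 15 (A↔T), site 22 (A↔T), site 24 (A↔T), site 29 (G↔T), site 32 (A↔G), site 36 (A↔C), site 39 (T↔C).
p = 8/42 = 0.190476.
d = −0.75 · ln(1 − (4/3)·0.190476) = −0.75 · ln(0.746032) = −0.75 · (-0.292987) = 0.2197.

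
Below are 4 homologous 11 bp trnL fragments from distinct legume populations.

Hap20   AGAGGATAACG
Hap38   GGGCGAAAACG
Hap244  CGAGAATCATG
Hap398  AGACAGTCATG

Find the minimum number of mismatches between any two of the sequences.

Pairwise Hamming distances:
  Hap20 vs Hap38: 4
  Hap20 vs Hap244: 4
  Hap20 vs Hap398: 5
  Hap38 vs Hap244: 7
  Hap38 vs Hap398: 7
  Hap244 vs Hap398: 3
The smallest is 3, between Hap244 and Hap398.

3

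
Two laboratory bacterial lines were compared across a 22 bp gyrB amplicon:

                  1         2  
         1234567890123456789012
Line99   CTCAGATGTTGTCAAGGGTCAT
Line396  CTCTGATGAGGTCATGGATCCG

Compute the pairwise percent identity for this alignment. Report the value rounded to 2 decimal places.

68.18%

Differing sites — 4:A/T; 9:T/A; 10:T/G; 15:A/T; 18:G/A; 21:A/C; 22:T/G.
15 of the 22 sites match, so the percent identity is 15/22 × 100 = 68.18%.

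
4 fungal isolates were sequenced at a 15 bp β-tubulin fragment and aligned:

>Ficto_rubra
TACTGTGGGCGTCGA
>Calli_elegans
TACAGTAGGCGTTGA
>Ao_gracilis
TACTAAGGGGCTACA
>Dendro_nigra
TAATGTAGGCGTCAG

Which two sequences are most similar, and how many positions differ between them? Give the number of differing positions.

3

Pairwise Hamming distances:
  Ficto_rubra vs Calli_elegans: 3
  Ficto_rubra vs Ao_gracilis: 6
  Ficto_rubra vs Dendro_nigra: 4
  Calli_elegans vs Ao_gracilis: 8
  Calli_elegans vs Dendro_nigra: 5
  Ao_gracilis vs Dendro_nigra: 9
The smallest is 3, between Ficto_rubra and Calli_elegans.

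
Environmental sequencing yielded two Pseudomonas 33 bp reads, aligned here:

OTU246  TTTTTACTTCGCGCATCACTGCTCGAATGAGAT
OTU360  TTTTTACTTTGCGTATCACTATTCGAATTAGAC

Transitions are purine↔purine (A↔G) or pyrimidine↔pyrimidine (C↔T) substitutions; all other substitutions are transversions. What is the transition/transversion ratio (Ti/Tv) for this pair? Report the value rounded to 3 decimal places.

5.000

Differing sites — 10:C/T (Ti); 14:C/T (Ti); 21:G/A (Ti); 22:C/T (Ti); 29:G/T (Tv); 33:T/C (Ti).
Of the 6 differences, 5 transitions and 1 transversion, so Ti/Tv = 5/1 = 5.000.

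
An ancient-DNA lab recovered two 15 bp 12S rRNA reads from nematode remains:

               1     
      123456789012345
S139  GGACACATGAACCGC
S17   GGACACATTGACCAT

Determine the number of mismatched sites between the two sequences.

4

The sequences differ at positions 9 (G/T), 10 (A/G), 14 (G/A), 15 (C/T).
That gives 4 mismatches out of 15 aligned sites, so the Hamming distance is 4.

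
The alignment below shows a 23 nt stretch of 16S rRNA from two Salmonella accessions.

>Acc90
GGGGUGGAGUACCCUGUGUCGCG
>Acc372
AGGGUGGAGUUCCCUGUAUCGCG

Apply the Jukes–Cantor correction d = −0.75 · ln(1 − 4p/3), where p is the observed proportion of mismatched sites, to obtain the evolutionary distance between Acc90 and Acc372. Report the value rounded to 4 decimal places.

The sequences differ at positions 1 (G/A), 11 (A/U), 18 (G/A).
p = 3/23 = 0.130435.
d = −0.75 · ln(1 − (4/3)·0.130435) = −0.75 · ln(0.826087) = −0.75 · (-0.191055) = 0.1433.

0.1433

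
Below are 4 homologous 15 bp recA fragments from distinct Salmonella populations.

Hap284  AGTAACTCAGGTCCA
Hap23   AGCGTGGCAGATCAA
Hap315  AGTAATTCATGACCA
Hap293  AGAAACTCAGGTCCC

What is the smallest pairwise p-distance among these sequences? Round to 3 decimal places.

Pairwise Hamming distances:
  Hap284 vs Hap23: 7
  Hap284 vs Hap315: 3
  Hap284 vs Hap293: 2
  Hap23 vs Hap315: 9
  Hap23 vs Hap293: 8
  Hap315 vs Hap293: 5
The smallest is 2 mismatches, between Hap284 and Hap293; p = 2/15 = 0.133.

0.133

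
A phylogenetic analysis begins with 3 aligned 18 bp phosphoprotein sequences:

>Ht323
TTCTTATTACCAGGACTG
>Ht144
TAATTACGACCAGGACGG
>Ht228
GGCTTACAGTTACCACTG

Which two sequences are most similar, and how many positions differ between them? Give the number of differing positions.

Pairwise Hamming distances:
  Ht323 vs Ht144: 5
  Ht323 vs Ht228: 9
  Ht144 vs Ht228: 10
The smallest is 5, between Ht323 and Ht144.

5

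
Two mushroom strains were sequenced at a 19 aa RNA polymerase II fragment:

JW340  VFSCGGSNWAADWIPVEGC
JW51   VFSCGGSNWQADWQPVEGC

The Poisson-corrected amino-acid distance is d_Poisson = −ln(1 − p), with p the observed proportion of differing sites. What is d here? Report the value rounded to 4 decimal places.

0.1112

The sequences differ at positions 10 (A/Q), 14 (I/Q).
p = 2/19 = 0.105263.
d = −ln(1 − 0.105263) = −ln(0.894737) = 0.1112.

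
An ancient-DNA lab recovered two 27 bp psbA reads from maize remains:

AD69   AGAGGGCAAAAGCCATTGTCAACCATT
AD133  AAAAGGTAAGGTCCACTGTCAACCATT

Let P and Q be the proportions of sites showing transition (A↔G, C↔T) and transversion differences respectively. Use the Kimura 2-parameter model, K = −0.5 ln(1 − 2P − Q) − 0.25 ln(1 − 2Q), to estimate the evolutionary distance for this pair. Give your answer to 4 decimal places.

0.3476

The sequences differ at positions 2 (G/A, transition), 4 (G/A, transition), 7 (C/T, transition), 10 (A/G, transition), 11 (A/G, transition), 12 (G/T, transversion), 16 (T/C, transition).
Of the 7 differences, 6 transitions and 1 transversion over 27 sites: P = 6/27 = 0.222222, Q = 1/27 = 0.037037.
d = −0.5·ln(0.518519) − 0.25·ln(0.925926) = −0.5·(-0.656779) − 0.25·(-0.076961) = 0.3476.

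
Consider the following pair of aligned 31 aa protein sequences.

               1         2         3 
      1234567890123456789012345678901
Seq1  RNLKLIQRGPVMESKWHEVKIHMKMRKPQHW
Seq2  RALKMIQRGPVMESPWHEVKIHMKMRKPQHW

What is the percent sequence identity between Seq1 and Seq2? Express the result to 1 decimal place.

Mismatches occur at site 2 (N→A), site 5 (L→M), site 15 (K→P).
28 of the 31 sites match, so the percent identity is 28/31 × 100 = 90.3%.

90.3%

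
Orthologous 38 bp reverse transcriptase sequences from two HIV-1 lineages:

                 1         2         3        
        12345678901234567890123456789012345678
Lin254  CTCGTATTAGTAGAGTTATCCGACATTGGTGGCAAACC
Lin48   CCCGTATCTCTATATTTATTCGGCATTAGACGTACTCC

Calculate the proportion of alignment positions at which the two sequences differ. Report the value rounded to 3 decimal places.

0.368

The sequences differ at positions 2 (T/C), 8 (T/C), 9 (A/T), 10 (G/C), 13 (G/T), 15 (G/T), 20 (C/T), 23 (A/G), 28 (G/A), 30 (T/A), 31 (G/C), 33 (C/T), 35 (A/C), 36 (A/T).
There are 14 differences over 38 sites, so p = 14/38 = 0.368.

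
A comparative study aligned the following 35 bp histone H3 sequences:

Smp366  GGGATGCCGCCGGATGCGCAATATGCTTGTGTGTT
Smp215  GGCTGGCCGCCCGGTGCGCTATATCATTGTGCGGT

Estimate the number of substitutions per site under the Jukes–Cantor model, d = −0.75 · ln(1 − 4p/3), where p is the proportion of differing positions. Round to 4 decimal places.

0.3597

Mismatches occur at site 3 (G→C), site 4 (A→T), site 5 (T→G), site 12 (G→C), site 14 (A→G), site 20 (A→T), site 25 (G→C), site 26 (C→A), site 32 (T→C), site 34 (T→G).
p = 10/35 = 0.285714.
d = −0.75 · ln(1 − (4/3)·0.285714) = −0.75 · ln(0.619048) = −0.75 · (-0.479572) = 0.3597.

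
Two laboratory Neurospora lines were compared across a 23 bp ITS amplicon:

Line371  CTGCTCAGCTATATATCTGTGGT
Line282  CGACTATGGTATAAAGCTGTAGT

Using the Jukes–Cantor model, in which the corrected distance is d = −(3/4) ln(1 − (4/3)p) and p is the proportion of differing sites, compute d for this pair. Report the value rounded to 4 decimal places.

Differing sites — 2:T/G; 3:G/A; 6:C/A; 7:A/T; 9:C/G; 14:T/A; 16:T/G; 21:G/A.
p = 8/23 = 0.347826.
d = −0.75 · ln(1 − (4/3)·0.347826) = −0.75 · ln(0.536232) = −0.75 · (-0.623188) = 0.4674.

0.4674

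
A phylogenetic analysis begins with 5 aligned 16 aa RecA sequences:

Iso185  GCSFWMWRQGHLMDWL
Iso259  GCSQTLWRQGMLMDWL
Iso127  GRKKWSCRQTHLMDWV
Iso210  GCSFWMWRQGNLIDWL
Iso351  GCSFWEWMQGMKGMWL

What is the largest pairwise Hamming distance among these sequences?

12

Pairwise Hamming distances:
  Iso185 vs Iso259: 4
  Iso185 vs Iso127: 7
  Iso185 vs Iso210: 2
  Iso185 vs Iso351: 6
  Iso259 vs Iso127: 9
  Iso259 vs Iso210: 5
  Iso259 vs Iso351: 7
  Iso127 vs Iso210: 9
  Iso127 vs Iso351: 12
  Iso210 vs Iso351: 6
The largest is 12, between Iso127 and Iso351.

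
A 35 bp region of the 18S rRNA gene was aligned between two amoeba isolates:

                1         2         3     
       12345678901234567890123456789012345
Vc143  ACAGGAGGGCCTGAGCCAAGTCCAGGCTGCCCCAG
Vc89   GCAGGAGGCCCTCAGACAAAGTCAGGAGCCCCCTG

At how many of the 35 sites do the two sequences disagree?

11

The sequences differ at positions 1 (A/G), 9 (G/C), 13 (G/C), 16 (C/A), 20 (G/A), 21 (T/G), 22 (C/T), 27 (C/A), 28 (T/G), 29 (G/C), 34 (A/T).
That gives 11 mismatches out of 35 aligned sites, so the Hamming distance is 11.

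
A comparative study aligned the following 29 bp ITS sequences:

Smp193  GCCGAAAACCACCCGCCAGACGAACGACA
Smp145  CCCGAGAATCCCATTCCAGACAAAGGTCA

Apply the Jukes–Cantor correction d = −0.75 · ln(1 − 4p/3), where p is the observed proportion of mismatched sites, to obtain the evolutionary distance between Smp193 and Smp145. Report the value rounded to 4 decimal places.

Differing sites — 1:G/C; 6:A/G; 9:C/T; 11:A/C; 13:C/A; 14:C/T; 15:G/T; 22:G/A; 25:C/G; 27:A/T.
p = 10/29 = 0.344828.
d = −0.75 · ln(1 − (4/3)·0.344828) = −0.75 · ln(0.540229) = −0.75 · (-0.615762) = 0.4618.

0.4618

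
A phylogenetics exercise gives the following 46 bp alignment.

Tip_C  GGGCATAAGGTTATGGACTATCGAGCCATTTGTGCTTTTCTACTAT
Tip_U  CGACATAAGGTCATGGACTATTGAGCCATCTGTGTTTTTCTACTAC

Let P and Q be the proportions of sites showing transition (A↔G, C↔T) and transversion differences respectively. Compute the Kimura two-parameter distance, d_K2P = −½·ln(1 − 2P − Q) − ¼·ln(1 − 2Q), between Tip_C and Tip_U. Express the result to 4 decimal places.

Mismatches occur at site 1 (G↔C, transversion), site 3 (G↔A, transition), site 12 (T↔C, transition), site 22 (C↔T, transition), site 30 (T↔C, transition), site 35 (C↔T, transition), site 46 (T↔C, transition).
Of the 7 differences, 6 transitions and 1 transversion over 46 sites: P = 6/46 = 0.130435, Q = 1/46 = 0.021739.
d = −0.5·ln(0.717391) − 0.25·ln(0.956522) = −0.5·(-0.332134) − 0.25·(-0.044451) = 0.1772.

0.1772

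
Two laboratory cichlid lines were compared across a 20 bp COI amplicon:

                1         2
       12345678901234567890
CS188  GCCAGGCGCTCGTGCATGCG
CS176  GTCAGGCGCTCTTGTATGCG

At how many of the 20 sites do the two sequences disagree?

Mismatches occur at site 2 (C→T), site 12 (G→T), site 15 (C→T).
That gives 3 mismatches out of 20 aligned sites, so the Hamming distance is 3.

3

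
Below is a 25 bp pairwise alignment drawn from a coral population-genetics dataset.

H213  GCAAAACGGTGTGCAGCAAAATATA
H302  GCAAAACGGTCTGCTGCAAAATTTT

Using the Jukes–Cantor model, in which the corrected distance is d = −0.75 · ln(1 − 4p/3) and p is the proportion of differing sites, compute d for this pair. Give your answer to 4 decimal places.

Mismatches occur at site 11 (G/C), site 15 (A/T), site 23 (A/T), site 25 (A/T).
p = 4/25 = 0.160000.
d = −0.75 · ln(1 − (4/3)·0.160000) = −0.75 · ln(0.786667) = −0.75 · (-0.239950) = 0.1800.

0.1800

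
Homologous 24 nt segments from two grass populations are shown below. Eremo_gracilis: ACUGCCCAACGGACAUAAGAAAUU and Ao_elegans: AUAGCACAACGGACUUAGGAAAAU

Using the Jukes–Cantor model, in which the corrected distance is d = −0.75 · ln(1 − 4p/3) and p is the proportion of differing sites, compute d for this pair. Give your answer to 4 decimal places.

0.3041

Differing sites — 2:C/U; 3:U/A; 6:C/A; 15:A/U; 18:A/G; 23:U/A.
p = 6/24 = 0.250000.
d = −0.75 · ln(1 − (4/3)·0.250000) = −0.75 · ln(0.666667) = −0.75 · (-0.405465) = 0.3041.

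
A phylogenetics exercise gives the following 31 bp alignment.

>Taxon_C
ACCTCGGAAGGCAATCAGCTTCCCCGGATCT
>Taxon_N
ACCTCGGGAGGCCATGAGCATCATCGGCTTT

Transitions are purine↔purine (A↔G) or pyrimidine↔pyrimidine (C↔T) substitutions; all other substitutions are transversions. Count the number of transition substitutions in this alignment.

3

Mismatches occur at site 8 (A/G, transition), site 13 (A/C, transversion), site 16 (C/G, transversion), site 20 (T/A, transversion), site 23 (C/A, transversion), site 24 (C/T, transition), site 28 (A/C, transversion), site 30 (C/T, transition).
Of the 8 differences, 3 transitions and 5 transversions, so the answer is 3.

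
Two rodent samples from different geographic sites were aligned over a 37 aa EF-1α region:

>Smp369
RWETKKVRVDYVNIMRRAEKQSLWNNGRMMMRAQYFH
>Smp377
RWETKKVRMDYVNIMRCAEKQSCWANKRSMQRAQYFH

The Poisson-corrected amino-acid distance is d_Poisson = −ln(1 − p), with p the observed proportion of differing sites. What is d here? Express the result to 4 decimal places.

Differing sites — 9:V/M; 17:R/C; 23:L/C; 25:N/A; 27:G/K; 29:M/S; 31:M/Q.
p = 7/37 = 0.189189.
d = −ln(1 − 0.189189) = −ln(0.810811) = 0.2097.

0.2097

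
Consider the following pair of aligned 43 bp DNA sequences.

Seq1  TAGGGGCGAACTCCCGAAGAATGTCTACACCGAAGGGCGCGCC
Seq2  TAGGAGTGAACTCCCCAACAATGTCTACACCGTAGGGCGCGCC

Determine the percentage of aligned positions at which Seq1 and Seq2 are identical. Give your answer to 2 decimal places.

88.37%

The sequences differ at positions 5 (G/A), 7 (C/T), 16 (G/C), 19 (G/C), 33 (A/T).
38 of the 43 sites match, so the percent identity is 38/43 × 100 = 88.37%.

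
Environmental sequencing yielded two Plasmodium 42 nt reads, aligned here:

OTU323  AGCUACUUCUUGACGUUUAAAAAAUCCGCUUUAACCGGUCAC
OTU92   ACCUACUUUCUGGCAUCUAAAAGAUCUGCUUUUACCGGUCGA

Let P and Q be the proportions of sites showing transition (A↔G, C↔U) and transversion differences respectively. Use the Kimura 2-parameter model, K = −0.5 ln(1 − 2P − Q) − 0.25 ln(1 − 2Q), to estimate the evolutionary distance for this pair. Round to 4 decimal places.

Differing sites — 2:G/C (Tv); 9:C/U (Ti); 10:U/C (Ti); 13:A/G (Ti); 15:G/A (Ti); 17:U/C (Ti); 23:A/G (Ti); 27:C/U (Ti); 33:A/U (Tv); 41:A/G (Ti); 42:C/A (Tv).
Of the 11 differences, 8 transitions and 3 transversions over 42 sites: P = 8/42 = 0.190476, Q = 3/42 = 0.071429.
d = −0.5·ln(0.547619) − 0.25·ln(0.857142) = −0.5·(-0.602175) − 0.25·(-0.154152) = 0.3396.

0.3396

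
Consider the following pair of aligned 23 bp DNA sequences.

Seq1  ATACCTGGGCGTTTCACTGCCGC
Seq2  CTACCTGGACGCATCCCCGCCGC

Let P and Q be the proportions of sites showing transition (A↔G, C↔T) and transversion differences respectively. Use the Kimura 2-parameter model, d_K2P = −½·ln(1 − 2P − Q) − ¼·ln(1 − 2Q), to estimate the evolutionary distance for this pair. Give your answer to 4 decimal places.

0.3238

The sequences differ at positions 1 (A/C, transversion), 9 (G/A, transition), 12 (T/C, transition), 13 (T/A, transversion), 16 (A/C, transversion), 18 (T/C, transition).
Of the 6 differences, 3 transitions and 3 transversions over 23 sites: P = 3/23 = 0.130435, Q = 3/23 = 0.130435.
d = −0.5·ln(0.608695) − 0.25·ln(0.739130) = −0.5·(-0.496438) − 0.25·(-0.302281) = 0.3238.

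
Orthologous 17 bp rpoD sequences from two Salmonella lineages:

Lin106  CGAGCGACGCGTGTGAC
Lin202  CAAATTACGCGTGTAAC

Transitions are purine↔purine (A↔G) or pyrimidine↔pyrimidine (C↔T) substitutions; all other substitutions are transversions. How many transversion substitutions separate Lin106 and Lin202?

The sequences differ at positions 2 (G/A, transition), 4 (G/A, transition), 5 (C/T, transition), 6 (G/T, transversion), 15 (G/A, transition).
Of the 5 differences, 4 transitions and 1 transversion, so the answer is 1.

1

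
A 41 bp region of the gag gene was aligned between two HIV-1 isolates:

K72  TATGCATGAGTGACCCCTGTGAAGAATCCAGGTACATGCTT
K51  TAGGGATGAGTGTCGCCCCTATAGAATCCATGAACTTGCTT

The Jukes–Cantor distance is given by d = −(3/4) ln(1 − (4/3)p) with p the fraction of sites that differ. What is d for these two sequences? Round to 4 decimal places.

Differing sites — 3:T/G; 5:C/G; 13:A/T; 15:C/G; 18:T/C; 19:G/C; 21:G/A; 22:A/T; 31:G/T; 33:T/A; 36:A/T.
p = 11/41 = 0.268293.
d = −0.75 · ln(1 − (4/3)·0.268293) = −0.75 · ln(0.642276) = −0.75 · (-0.442737) = 0.3321.

0.3321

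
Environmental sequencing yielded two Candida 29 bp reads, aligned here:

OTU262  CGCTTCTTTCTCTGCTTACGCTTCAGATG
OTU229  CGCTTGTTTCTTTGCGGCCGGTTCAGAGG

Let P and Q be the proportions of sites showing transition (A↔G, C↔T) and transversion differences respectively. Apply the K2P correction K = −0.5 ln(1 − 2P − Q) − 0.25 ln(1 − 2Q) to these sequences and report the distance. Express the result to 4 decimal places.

Mismatches occur at site 6 (C/G, transversion), site 12 (C/T, transition), site 16 (T/G, transversion), site 17 (T/G, transversion), site 18 (A/C, transversion), site 21 (C/G, transversion), site 28 (T/G, transversion).
Of the 7 differences, 1 transition and 6 transversions over 29 sites: P = 1/29 = 0.034483, Q = 6/29 = 0.206897.
d = −0.5·ln(0.724137) − 0.25·ln(0.586206) = −0.5·(-0.322775) − 0.25·(-0.534084) = 0.2949.

0.2949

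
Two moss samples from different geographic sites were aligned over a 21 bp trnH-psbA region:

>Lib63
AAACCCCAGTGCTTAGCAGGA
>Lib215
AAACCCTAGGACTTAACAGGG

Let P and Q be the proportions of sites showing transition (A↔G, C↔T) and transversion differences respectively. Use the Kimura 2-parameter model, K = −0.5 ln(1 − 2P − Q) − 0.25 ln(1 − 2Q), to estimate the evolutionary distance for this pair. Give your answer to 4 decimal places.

The sequences differ at positions 7 (C/T, transition), 10 (T/G, transversion), 11 (G/A, transition), 16 (G/A, transition), 21 (A/G, transition).
Of the 5 differences, 4 transitions and 1 transversion over 21 sites: P = 4/21 = 0.190476, Q = 1/21 = 0.047619.
d = −0.5·ln(0.571429) − 0.25·ln(0.904762) = −0.5·(-0.559615) − 0.25·(-0.100083) = 0.3048.

0.3048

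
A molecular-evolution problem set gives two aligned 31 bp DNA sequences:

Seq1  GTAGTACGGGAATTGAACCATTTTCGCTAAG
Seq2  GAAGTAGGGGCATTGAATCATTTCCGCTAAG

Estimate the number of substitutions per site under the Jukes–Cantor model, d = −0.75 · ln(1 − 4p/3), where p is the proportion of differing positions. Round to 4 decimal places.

The sequences differ at positions 2 (T/A), 7 (C/G), 11 (A/C), 18 (C/T), 24 (T/C).
p = 5/31 = 0.161290.
d = −0.75 · ln(1 − (4/3)·0.161290) = −0.75 · ln(0.784947) = −0.75 · (-0.242139) = 0.1816.

0.1816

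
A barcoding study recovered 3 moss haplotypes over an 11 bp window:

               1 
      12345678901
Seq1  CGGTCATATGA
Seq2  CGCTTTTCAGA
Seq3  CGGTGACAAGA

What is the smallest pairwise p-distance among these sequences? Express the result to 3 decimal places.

0.273

Pairwise Hamming distances:
  Seq1 vs Seq2: 5
  Seq1 vs Seq3: 3
  Seq2 vs Seq3: 5
The smallest is 3 mismatches, between Seq1 and Seq3; p = 3/11 = 0.273.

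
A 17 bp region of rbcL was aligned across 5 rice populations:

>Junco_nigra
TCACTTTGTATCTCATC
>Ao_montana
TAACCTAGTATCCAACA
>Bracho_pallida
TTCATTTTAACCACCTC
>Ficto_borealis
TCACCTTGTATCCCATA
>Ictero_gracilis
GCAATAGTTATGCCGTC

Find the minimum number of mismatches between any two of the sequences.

Pairwise Hamming distances:
  Junco_nigra vs Ao_montana: 7
  Junco_nigra vs Bracho_pallida: 8
  Junco_nigra vs Ficto_borealis: 3
  Junco_nigra vs Ictero_gracilis: 8
  Ao_montana vs Bracho_pallida: 13
  Ao_montana vs Ficto_borealis: 4
  Ao_montana vs Ictero_gracilis: 12
  Bracho_pallida vs Ficto_borealis: 10
  Bracho_pallida vs Ictero_gracilis: 10
  Ficto_borealis vs Ictero_gracilis: 9
The smallest is 3, between Junco_nigra and Ficto_borealis.

3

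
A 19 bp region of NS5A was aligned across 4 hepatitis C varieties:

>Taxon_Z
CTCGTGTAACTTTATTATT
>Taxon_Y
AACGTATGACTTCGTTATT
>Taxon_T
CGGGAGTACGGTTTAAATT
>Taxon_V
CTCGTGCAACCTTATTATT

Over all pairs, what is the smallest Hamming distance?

Pairwise Hamming distances:
  Taxon_Z vs Taxon_Y: 6
  Taxon_Z vs Taxon_T: 9
  Taxon_Z vs Taxon_V: 2
  Taxon_Y vs Taxon_T: 13
  Taxon_Y vs Taxon_V: 8
  Taxon_T vs Taxon_V: 10
The smallest is 2, between Taxon_Z and Taxon_V.

2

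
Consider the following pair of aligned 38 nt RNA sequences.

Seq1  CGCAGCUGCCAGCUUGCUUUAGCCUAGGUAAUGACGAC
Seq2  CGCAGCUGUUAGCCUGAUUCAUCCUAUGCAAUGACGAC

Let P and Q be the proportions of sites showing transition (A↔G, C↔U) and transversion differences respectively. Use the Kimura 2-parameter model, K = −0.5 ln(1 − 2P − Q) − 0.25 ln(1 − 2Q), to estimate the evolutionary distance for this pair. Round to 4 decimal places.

0.2523

Mismatches occur at site 9 (C↔U, transition), site 10 (C↔U, transition), site 14 (U↔C, transition), site 17 (C↔A, transversion), site 20 (U↔C, transition), site 22 (G↔U, transversion), site 27 (G↔U, transversion), site 29 (U↔C, transition).
Of the 8 differences, 5 transitions and 3 transversions over 38 sites: P = 5/38 = 0.131579, Q = 3/38 = 0.078947.
d = −0.5·ln(0.657895) − 0.25·ln(0.842106) = −0.5·(-0.418710) − 0.25·(-0.171849) = 0.2523.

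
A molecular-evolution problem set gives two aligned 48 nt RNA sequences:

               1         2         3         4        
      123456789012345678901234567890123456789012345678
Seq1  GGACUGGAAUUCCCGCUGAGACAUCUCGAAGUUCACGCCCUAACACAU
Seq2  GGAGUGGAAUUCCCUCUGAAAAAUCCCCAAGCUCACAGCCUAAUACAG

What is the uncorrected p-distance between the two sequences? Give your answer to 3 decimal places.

Differing sites — 4:C/G; 15:G/U; 20:G/A; 22:C/A; 26:U/C; 28:G/C; 32:U/C; 37:G/A; 38:C/G; 44:C/U; 48:U/G.
There are 11 differences over 48 sites, so p = 11/48 = 0.229.

0.229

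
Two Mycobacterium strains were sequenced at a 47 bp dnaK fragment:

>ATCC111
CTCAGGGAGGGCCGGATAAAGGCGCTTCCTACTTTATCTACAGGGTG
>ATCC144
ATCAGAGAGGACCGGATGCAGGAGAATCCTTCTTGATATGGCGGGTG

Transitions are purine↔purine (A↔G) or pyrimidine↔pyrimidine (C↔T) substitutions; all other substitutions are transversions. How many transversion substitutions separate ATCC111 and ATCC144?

The sequences differ at positions 1 (C/A, transversion), 6 (G/A, transition), 11 (G/A, transition), 18 (A/G, transition), 19 (A/C, transversion), 23 (C/A, transversion), 25 (C/A, transversion), 26 (T/A, transversion), 31 (A/T, transversion), 35 (T/G, transversion), 38 (C/A, transversion), 40 (A/G, transition), 41 (C/G, transversion), 42 (A/C, transversion).
Of the 14 differences, 4 transitions and 10 transversions, so the answer is 10.

10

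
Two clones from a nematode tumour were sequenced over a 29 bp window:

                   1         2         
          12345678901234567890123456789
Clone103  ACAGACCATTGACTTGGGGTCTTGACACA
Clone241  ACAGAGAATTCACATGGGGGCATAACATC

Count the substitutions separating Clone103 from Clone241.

9

Differing sites — 6:C/G; 7:C/A; 11:G/C; 14:T/A; 20:T/G; 22:T/A; 24:G/A; 28:C/T; 29:A/C.
That gives 9 mismatches out of 29 aligned sites, so the Hamming distance is 9.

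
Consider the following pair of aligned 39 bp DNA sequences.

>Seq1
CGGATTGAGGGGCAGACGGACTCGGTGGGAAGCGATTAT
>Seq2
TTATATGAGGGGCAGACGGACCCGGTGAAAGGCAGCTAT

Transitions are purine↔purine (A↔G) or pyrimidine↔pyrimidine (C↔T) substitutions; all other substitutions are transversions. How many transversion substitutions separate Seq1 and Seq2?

3

Differing sites — 1:C/T (Ti); 2:G/T (Tv); 3:G/A (Ti); 4:A/T (Tv); 5:T/A (Tv); 22:T/C (Ti); 28:G/A (Ti); 29:G/A (Ti); 31:A/G (Ti); 34:G/A (Ti); 35:A/G (Ti); 36:T/C (Ti).
Of the 12 differences, 9 transitions and 3 transversions, so the answer is 3.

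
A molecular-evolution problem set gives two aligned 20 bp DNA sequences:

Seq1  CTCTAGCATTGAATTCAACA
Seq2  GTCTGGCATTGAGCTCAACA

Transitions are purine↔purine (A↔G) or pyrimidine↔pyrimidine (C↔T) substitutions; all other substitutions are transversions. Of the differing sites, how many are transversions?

Mismatches occur at site 1 (C/G, transversion), site 5 (A/G, transition), site 13 (A/G, transition), site 14 (T/C, transition).
Of the 4 differences, 3 transitions and 1 transversion, so the answer is 1.

1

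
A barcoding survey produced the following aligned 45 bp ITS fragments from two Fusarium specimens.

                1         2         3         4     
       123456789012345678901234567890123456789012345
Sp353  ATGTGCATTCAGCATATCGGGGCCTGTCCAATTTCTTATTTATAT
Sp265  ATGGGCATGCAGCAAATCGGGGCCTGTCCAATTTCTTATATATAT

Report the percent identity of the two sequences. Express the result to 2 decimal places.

91.11%

Differing sites — 4:T/G; 9:T/G; 15:T/A; 40:T/A.
41 of the 45 sites match, so the percent identity is 41/45 × 100 = 91.11%.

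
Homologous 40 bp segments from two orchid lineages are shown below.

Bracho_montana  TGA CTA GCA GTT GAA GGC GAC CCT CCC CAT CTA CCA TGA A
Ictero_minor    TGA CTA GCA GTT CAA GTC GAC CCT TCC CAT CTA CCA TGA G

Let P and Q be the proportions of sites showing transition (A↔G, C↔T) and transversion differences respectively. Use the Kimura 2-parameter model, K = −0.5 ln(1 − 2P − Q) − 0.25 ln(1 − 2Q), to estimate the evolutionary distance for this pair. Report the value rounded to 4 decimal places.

Differing sites — 13:G/C (Tv); 17:G/T (Tv); 25:C/T (Ti); 40:A/G (Ti).
Of the 4 differences, 2 transitions and 2 transversions over 40 sites: P = 2/40 = 0.050000, Q = 2/40 = 0.050000.
d = −0.5·ln(0.850000) − 0.25·ln(0.900000) = −0.5·(-0.162519) − 0.25·(-0.105361) = 0.1076.

0.1076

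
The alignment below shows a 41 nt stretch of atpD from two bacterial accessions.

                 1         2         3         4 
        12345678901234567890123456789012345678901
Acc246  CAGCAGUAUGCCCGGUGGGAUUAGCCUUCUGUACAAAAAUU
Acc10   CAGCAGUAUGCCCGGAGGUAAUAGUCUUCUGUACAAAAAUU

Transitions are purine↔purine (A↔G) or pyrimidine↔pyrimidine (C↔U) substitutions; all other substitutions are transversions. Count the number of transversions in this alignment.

3

The sequences differ at positions 16 (U/A, transversion), 19 (G/U, transversion), 21 (U/A, transversion), 25 (C/U, transition).
Of the 4 differences, 1 transition and 3 transversions, so the answer is 3.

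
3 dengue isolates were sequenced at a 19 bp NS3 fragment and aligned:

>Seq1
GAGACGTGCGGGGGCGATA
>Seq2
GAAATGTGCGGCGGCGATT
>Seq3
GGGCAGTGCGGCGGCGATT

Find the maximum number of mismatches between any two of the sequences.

5

Pairwise Hamming distances:
  Seq1 vs Seq2: 4
  Seq1 vs Seq3: 5
  Seq2 vs Seq3: 4
The largest is 5, between Seq1 and Seq3.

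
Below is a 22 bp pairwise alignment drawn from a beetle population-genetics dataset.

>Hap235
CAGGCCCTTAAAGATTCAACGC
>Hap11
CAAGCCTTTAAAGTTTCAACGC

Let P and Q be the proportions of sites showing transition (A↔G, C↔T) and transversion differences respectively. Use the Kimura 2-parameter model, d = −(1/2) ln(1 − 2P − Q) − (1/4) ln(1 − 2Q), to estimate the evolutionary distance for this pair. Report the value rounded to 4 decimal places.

Differing sites — 3:G/A (Ti); 7:C/T (Ti); 14:A/T (Tv).
Of the 3 differences, 2 transitions and 1 transversion over 22 sites: P = 2/22 = 0.090909, Q = 1/22 = 0.045455.
d = −0.5·ln(0.772727) − 0.25·ln(0.909090) = −0.5·(-0.257829) − 0.25·(-0.095311) = 0.1527.

0.1527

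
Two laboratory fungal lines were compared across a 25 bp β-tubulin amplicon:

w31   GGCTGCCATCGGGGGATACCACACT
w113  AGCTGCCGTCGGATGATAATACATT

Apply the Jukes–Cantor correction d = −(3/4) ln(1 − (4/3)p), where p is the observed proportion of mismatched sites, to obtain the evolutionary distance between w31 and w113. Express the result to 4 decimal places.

0.3505

Differing sites — 1:G/A; 8:A/G; 13:G/A; 14:G/T; 19:C/A; 20:C/T; 24:C/T.
p = 7/25 = 0.280000.
d = −0.75 · ln(1 − (4/3)·0.280000) = −0.75 · ln(0.626667) = −0.75 · (-0.467340) = 0.3505.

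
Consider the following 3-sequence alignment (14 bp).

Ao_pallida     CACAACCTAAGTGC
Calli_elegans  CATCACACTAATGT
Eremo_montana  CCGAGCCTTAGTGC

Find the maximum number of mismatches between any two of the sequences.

Pairwise Hamming distances:
  Ao_pallida vs Calli_elegans: 7
  Ao_pallida vs Eremo_montana: 4
  Calli_elegans vs Eremo_montana: 8
The largest is 8, between Calli_elegans and Eremo_montana.

8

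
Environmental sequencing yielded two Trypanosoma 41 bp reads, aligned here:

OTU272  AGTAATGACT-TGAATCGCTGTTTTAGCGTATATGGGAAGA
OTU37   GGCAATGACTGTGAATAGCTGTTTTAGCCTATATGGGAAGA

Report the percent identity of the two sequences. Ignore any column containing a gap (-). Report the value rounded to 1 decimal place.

90.0%

Excluding the 1 gap column leaves 40 comparable sites.
Mismatches occur at site 1 (A/G), site 3 (T/C), site 17 (C/A), site 29 (G/C).
36 of the 40 comparable sites match, so the percent identity is 36/40 × 100 = 90.0%.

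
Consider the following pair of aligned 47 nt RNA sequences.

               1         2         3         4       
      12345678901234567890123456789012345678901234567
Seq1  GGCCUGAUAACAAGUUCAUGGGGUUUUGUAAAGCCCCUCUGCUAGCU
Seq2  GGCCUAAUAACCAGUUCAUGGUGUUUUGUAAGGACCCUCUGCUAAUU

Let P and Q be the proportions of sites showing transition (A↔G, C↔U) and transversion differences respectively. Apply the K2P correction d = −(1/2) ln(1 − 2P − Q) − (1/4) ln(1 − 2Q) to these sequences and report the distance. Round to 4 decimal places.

0.1675

The sequences differ at positions 6 (G/A, transition), 12 (A/C, transversion), 22 (G/U, transversion), 32 (A/G, transition), 34 (C/A, transversion), 45 (G/A, transition), 46 (C/U, transition).
Of the 7 differences, 4 transitions and 3 transversions over 47 sites: P = 4/47 = 0.085106, Q = 3/47 = 0.063830.
d = −0.5·ln(0.765958) − 0.25·ln(0.872340) = −0.5·(-0.266628) − 0.25·(-0.136576) = 0.1675.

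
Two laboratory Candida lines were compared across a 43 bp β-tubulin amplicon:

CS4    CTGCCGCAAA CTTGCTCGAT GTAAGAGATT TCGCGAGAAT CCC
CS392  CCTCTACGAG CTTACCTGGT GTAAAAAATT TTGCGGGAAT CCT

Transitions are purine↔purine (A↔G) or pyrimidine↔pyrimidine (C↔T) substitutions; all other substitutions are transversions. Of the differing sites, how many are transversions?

1

Differing sites — 2:T/C (Ti); 3:G/T (Tv); 5:C/T (Ti); 6:G/A (Ti); 8:A/G (Ti); 10:A/G (Ti); 14:G/A (Ti); 16:T/C (Ti); 17:C/T (Ti); 19:A/G (Ti); 25:G/A (Ti); 27:G/A (Ti); 32:C/T (Ti); 36:A/G (Ti); 43:C/T (Ti).
Of the 15 differences, 14 transitions and 1 transversion, so the answer is 1.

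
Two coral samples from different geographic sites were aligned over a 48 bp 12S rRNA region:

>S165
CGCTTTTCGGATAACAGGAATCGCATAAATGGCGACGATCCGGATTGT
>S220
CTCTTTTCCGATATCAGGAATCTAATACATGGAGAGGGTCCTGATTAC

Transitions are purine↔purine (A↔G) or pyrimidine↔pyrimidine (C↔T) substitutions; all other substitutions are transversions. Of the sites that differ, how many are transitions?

3

Differing sites — 2:G/T (Tv); 9:G/C (Tv); 14:A/T (Tv); 23:G/T (Tv); 24:C/A (Tv); 28:A/C (Tv); 33:C/A (Tv); 36:C/G (Tv); 38:A/G (Ti); 42:G/T (Tv); 47:G/A (Ti); 48:T/C (Ti).
Of the 12 differences, 3 transitions and 9 transversions, so the answer is 3.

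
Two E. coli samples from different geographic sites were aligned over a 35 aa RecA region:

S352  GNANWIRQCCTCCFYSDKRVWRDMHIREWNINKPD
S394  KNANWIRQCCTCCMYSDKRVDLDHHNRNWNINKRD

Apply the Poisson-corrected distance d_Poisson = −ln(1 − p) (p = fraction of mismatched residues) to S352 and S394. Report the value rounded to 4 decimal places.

0.2595

Differing sites — 1:G/K; 14:F/M; 21:W/D; 22:R/L; 24:M/H; 26:I/N; 28:E/N; 34:P/R.
p = 8/35 = 0.228571.
d = −ln(1 − 0.228571) = −ln(0.771429) = 0.2595.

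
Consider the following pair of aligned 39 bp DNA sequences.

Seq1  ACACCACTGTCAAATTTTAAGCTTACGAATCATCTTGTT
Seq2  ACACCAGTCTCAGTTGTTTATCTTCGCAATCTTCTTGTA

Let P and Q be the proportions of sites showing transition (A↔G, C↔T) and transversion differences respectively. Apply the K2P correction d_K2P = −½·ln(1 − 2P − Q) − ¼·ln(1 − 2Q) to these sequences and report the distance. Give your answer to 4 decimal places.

Mismatches occur at site 7 (C/G, transversion), site 9 (G/C, transversion), site 13 (A/G, transition), site 14 (A/T, transversion), site 16 (T/G, transversion), site 19 (A/T, transversion), site 21 (G/T, transversion), site 25 (A/C, transversion), site 26 (C/G, transversion), site 27 (G/C, transversion), site 32 (A/T, transversion), site 39 (T/A, transversion).
Of the 12 differences, 1 transition and 11 transversions over 39 sites: P = 1/39 = 0.025641, Q = 11/39 = 0.282051.
d = −0.5·ln(0.666667) − 0.25·ln(0.435898) = −0.5·(-0.405465) − 0.25·(-0.830347) = 0.4103.

0.4103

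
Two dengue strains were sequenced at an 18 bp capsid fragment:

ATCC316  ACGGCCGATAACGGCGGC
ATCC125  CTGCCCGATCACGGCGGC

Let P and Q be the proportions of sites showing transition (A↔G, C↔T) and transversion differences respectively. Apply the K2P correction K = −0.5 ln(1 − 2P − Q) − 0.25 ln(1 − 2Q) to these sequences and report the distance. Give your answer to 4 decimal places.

The sequences differ at positions 1 (A/C, transversion), 2 (C/T, transition), 4 (G/C, transversion), 10 (A/C, transversion).
Of the 4 differences, 1 transition and 3 transversions over 18 sites: P = 1/18 = 0.055556, Q = 3/18 = 0.166667.
d = −0.5·ln(0.722221) − 0.25·ln(0.666666) = −0.5·(-0.325424) − 0.25·(-0.405466) = 0.2641.

0.2641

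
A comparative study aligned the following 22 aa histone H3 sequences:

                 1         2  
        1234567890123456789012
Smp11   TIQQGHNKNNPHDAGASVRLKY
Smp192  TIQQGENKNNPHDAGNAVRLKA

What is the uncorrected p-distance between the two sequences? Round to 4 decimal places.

0.1818

Differing sites — 6:H/E; 16:A/N; 17:S/A; 22:Y/A.
There are 4 differences over 22 sites, so p = 4/22 = 0.1818.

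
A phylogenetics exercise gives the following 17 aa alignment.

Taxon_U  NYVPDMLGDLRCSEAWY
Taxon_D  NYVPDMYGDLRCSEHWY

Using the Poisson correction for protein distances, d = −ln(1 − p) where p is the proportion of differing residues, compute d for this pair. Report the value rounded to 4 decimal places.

The sequences differ at positions 7 (L/Y), 15 (A/H).
p = 2/17 = 0.117647.
d = −ln(1 − 0.117647) = −ln(0.882353) = 0.1252.

0.1252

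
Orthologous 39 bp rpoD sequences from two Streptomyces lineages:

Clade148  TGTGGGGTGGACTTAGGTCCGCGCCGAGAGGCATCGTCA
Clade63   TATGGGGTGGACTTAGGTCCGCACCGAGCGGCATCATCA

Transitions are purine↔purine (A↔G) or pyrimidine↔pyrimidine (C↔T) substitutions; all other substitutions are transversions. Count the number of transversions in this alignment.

1

The sequences differ at positions 2 (G/A, transition), 23 (G/A, transition), 29 (A/C, transversion), 36 (G/A, transition).
Of the 4 differences, 3 transitions and 1 transversion, so the answer is 1.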